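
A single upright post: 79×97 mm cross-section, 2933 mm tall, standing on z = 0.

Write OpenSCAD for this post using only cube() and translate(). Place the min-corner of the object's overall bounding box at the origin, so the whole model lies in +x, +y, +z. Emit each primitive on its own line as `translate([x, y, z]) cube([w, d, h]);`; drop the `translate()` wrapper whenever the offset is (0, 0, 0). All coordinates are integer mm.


cube([79, 97, 2933]);


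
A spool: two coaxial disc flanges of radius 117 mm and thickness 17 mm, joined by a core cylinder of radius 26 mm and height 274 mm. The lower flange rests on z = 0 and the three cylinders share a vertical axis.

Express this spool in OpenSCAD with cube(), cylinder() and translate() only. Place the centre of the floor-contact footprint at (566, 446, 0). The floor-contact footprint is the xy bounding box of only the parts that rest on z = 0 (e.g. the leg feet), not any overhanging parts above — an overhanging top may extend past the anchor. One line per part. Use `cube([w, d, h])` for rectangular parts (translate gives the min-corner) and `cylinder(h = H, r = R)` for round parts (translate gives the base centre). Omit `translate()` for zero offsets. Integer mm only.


translate([566, 446, 0]) cylinder(h = 17, r = 117);
translate([566, 446, 17]) cylinder(h = 274, r = 26);
translate([566, 446, 291]) cylinder(h = 17, r = 117);


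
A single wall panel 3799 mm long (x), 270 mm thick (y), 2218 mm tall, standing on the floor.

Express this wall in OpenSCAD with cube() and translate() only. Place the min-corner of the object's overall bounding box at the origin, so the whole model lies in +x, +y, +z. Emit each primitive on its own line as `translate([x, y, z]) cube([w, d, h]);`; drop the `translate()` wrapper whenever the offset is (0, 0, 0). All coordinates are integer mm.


cube([3799, 270, 2218]);


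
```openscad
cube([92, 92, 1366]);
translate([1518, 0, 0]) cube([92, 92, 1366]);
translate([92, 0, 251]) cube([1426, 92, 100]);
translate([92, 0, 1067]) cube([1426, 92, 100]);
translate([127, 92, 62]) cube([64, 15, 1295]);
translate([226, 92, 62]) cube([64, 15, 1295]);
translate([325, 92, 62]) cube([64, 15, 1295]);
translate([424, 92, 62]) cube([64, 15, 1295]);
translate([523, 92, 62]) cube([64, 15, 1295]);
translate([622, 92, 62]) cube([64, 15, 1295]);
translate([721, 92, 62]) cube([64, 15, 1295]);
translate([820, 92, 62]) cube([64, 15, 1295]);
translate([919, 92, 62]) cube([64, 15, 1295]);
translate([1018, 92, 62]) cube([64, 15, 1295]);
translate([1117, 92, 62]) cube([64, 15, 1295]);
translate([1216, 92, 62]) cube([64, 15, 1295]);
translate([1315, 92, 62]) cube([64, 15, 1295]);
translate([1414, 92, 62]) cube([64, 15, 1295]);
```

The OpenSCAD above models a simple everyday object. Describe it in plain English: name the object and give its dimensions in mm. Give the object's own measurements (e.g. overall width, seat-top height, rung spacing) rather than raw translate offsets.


A fence section. Two 92×92 mm posts, 1366 mm tall, stand on the floor with a clear span of 1426 mm between their inner faces. Two horizontal rails of 92×100 mm section span the gap between the posts with their undersides at z = 251 mm and z = 1067 mm, flush with the posts' −y face. 14 pickets, each 64 mm wide, 15 mm thick and 1295 mm tall, are fixed to the +y face of the rails with their bottoms at z = 62 mm, spaced across the span with a 35 mm gap after the −x post and between neighbouring pickets, with 40 mm left before the +x post.


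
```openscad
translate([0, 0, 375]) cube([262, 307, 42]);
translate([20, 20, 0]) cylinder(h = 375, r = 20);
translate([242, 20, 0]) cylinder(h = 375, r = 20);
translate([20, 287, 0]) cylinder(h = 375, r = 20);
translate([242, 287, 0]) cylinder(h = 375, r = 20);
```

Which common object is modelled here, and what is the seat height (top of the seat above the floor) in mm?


A stool. The seat height is 417 mm.

A 262×307×42 slab at z = 375 on four corner cylinders — a stool. The seat top is 375 + 42 = 417 mm.


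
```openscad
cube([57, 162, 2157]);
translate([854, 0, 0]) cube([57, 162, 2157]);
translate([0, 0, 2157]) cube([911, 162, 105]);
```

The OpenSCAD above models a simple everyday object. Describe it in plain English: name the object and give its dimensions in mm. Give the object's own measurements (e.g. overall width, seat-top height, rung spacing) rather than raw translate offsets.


A door frame. The clear opening is 797 mm wide and 2157 mm high. Two 57 mm wide jambs, 162 mm deep, stand either side of the opening from the floor to the top of the opening. A 105 mm thick head sits across the top of both jambs, spanning the full outside width of the frame.


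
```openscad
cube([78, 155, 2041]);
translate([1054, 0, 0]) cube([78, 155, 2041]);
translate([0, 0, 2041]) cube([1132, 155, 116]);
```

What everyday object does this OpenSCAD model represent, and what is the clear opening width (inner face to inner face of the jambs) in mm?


A door frame. The clear opening width is 976 mm.

Two 2041 mm tall posts with a header on top — a door frame. The left jamb is 78 mm wide at x = 0; the right jamb starts at x = 1054. The clear opening is 1054 − 78 = 976 mm.


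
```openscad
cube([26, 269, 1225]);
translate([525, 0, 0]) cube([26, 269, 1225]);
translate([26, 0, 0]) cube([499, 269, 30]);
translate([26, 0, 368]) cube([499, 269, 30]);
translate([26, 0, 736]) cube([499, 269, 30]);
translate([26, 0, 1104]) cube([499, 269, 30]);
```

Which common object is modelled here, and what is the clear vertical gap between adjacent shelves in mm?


A bookshelf. The clear shelf gap is 338 mm.

Two tall side panels with 4 horizontal boards between them — a bookshelf. The first two shelf undersides are at z = 0 and z = 368; with shelf thickness 30, the clear gap is 368 − 0 − 30 = 338 mm.


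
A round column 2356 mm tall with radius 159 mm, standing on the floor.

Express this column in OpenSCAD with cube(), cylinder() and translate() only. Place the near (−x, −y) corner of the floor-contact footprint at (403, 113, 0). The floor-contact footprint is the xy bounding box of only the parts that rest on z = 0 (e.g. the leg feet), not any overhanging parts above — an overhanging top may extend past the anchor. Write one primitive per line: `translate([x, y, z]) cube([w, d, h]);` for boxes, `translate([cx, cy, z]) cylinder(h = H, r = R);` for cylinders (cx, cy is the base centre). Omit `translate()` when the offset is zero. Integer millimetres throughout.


translate([562, 272, 0]) cylinder(h = 2356, r = 159);


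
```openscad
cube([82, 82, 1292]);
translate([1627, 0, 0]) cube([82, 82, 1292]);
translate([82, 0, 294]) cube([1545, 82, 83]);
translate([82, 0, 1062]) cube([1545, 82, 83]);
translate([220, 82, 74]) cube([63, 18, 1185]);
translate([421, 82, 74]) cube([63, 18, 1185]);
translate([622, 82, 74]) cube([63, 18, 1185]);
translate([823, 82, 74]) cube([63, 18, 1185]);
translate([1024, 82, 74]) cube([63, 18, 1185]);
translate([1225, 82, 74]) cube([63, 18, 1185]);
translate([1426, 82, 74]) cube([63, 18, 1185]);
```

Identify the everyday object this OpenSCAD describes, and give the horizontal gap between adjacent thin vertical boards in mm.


A fence section. The picket gap is 138 mm.

Two posts, two rails, 7 pickets — a fence section. Span 1545 mm holds 7 pickets of 63 mm with 8 equal gaps: ⌊(1545 − 7·63) / 8⌋ = 138 mm.


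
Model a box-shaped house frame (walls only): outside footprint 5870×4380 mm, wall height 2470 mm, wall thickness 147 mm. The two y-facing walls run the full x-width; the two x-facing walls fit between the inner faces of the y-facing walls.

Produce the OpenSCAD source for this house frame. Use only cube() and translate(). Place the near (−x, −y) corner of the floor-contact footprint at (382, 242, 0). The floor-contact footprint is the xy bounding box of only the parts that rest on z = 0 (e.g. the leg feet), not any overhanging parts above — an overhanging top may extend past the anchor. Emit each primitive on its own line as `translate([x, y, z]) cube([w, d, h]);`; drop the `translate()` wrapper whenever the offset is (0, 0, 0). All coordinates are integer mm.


translate([382, 242, 0]) cube([5870, 147, 2470]);
translate([382, 4475, 0]) cube([5870, 147, 2470]);
translate([382, 389, 0]) cube([147, 4086, 2470]);
translate([6105, 389, 0]) cube([147, 4086, 2470]);


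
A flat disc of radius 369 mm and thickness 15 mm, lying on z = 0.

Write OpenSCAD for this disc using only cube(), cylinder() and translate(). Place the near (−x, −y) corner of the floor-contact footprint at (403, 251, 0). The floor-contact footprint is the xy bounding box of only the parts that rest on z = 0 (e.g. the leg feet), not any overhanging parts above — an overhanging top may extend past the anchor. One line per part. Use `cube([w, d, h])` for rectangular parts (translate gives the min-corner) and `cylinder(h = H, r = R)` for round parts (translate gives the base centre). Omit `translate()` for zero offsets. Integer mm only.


translate([772, 620, 0]) cylinder(h = 15, r = 369);


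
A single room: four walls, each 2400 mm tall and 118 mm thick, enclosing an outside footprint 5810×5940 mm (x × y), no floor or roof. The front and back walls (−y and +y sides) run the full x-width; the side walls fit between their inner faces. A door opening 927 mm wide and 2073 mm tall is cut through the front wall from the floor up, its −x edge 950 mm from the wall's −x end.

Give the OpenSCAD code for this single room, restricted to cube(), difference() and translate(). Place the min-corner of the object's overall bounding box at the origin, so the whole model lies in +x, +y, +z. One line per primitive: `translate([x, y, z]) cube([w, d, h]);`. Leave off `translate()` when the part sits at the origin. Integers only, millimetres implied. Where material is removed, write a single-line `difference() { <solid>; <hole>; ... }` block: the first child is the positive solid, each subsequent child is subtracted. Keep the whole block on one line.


difference() { cube([5810, 118, 2400]); translate([950, 0, 0]) cube([927, 118, 2073]); }
translate([0, 5822, 0]) cube([5810, 118, 2400]);
translate([0, 118, 0]) cube([118, 5704, 2400]);
translate([5692, 118, 0]) cube([118, 5704, 2400]);


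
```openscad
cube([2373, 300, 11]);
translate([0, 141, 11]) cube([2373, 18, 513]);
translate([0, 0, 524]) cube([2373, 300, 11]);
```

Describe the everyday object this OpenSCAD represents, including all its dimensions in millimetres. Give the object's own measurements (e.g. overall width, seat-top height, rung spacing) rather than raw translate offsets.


An I-beam lying along x, 2373 mm long. Overall section height 535 mm. Two flanges 300 mm wide (y) and 11 mm thick, one on the floor and one at the top; a web 18 mm thick runs between them, centred on the flange width.


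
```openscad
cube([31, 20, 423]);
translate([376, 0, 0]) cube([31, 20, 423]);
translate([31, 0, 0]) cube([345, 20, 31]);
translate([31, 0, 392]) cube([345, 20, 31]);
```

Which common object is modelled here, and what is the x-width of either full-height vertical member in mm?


A picture frame. The border width is 31 mm.

Four thin pieces enclosing a rectangular opening — a picture frame. The two full-height stiles are 423 mm tall; the top rail sits at z = 392 and is 31 mm tall, so the border above the opening is 423 − 392 = 31 mm, matching the stile x-width.


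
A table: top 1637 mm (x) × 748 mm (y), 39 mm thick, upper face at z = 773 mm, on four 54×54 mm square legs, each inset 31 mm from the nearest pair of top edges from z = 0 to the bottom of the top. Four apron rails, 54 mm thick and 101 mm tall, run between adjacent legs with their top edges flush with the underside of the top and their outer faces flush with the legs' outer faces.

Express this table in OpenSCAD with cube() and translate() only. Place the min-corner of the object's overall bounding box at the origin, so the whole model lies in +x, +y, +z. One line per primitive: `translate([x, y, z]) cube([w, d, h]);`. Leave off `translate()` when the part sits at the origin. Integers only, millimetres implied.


// leg_h = 773 - 39 = 734
// apron z = 734 - 101 = 633
translate([0, 0, 734]) cube([1637, 748, 39]);
translate([31, 31, 0]) cube([54, 54, 734]);
translate([1552, 31, 0]) cube([54, 54, 734]);
translate([31, 663, 0]) cube([54, 54, 734]);
translate([1552, 663, 0]) cube([54, 54, 734]);
translate([85, 31, 633]) cube([1467, 54, 101]);
translate([85, 663, 633]) cube([1467, 54, 101]);
translate([31, 85, 633]) cube([54, 578, 101]);
translate([1552, 85, 633]) cube([54, 578, 101]);


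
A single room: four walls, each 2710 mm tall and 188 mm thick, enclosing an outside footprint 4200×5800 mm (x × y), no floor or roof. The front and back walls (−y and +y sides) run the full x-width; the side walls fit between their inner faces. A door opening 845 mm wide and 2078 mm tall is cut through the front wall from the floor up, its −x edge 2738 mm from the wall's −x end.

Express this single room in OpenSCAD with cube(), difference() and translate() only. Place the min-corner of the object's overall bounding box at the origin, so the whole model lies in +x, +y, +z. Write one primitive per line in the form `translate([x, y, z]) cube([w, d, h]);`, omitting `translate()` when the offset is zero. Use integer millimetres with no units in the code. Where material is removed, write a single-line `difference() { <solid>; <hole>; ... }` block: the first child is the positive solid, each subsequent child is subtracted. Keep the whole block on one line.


difference() { cube([4200, 188, 2710]); translate([2738, 0, 0]) cube([845, 188, 2078]); }
translate([0, 5612, 0]) cube([4200, 188, 2710]);
translate([0, 188, 0]) cube([188, 5424, 2710]);
translate([4012, 188, 0]) cube([188, 5424, 2710]);


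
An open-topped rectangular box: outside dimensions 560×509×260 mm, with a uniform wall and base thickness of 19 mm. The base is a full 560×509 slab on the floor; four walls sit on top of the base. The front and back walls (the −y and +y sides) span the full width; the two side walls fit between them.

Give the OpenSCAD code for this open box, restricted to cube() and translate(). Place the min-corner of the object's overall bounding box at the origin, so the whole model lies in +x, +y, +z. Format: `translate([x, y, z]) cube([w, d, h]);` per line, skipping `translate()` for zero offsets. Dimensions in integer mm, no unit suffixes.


cube([560, 509, 19]);
translate([0, 0, 19]) cube([560, 19, 241]);
translate([0, 490, 19]) cube([560, 19, 241]);
translate([0, 19, 19]) cube([19, 471, 241]);
translate([541, 19, 19]) cube([19, 471, 241]);


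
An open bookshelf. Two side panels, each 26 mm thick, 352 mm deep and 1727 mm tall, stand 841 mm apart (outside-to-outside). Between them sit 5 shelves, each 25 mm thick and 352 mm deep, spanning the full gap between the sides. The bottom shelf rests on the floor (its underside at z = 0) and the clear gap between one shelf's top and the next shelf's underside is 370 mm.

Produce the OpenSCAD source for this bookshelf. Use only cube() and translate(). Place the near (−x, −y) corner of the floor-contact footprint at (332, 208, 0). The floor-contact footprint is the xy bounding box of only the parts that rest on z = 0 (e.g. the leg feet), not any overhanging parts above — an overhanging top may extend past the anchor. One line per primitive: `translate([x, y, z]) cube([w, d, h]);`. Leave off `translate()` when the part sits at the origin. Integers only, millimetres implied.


translate([332, 208, 0]) cube([26, 352, 1727]);
translate([1147, 208, 0]) cube([26, 352, 1727]);
translate([358, 208, 0]) cube([789, 352, 25]);
translate([358, 208, 395]) cube([789, 352, 25]);
translate([358, 208, 790]) cube([789, 352, 25]);
translate([358, 208, 1185]) cube([789, 352, 25]);
translate([358, 208, 1580]) cube([789, 352, 25]);


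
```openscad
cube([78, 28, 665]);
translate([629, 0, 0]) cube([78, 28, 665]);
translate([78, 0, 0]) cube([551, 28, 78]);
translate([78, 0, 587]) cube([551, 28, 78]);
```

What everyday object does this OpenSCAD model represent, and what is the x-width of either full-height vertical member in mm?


A picture frame. The border width is 78 mm.

Four thin pieces enclosing a rectangular opening — a picture frame. The two full-height stiles are 665 mm tall; the top rail sits at z = 587 and is 78 mm tall, so the border above the opening is 665 − 587 = 78 mm, matching the stile x-width.


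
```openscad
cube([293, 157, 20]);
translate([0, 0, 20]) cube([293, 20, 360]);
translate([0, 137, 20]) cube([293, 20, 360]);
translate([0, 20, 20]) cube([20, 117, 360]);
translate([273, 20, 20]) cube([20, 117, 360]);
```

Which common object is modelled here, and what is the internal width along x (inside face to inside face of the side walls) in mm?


An open box. The internal width is 253 mm.

A 293×157 base slab with four walls standing on it — an open box. The base is 293 mm wide and the walls are 20 mm thick, so the internal width is 293 − 2 × 20 = 253 mm.


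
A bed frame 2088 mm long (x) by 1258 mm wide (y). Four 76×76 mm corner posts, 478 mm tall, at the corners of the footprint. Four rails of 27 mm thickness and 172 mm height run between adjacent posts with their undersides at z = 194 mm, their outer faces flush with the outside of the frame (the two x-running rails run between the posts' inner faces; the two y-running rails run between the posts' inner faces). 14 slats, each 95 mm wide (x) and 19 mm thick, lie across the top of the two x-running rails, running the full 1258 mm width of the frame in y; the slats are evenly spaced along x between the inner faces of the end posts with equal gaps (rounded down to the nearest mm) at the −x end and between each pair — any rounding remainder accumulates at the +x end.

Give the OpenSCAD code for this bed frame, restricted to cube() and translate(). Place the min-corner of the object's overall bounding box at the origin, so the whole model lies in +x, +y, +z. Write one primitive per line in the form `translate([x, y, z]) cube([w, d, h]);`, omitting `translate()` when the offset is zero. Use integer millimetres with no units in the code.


// slat z = rail_z + rail_h = 194 + 172 = 366
// slat gap = ⌊(1936 − 14·95) / 15⌋ = 40
cube([76, 76, 478]);
translate([0, 1182, 0]) cube([76, 76, 478]);
translate([2012, 0, 0]) cube([76, 76, 478]);
translate([2012, 1182, 0]) cube([76, 76, 478]);
translate([76, 0, 194]) cube([1936, 27, 172]);
translate([76, 1231, 194]) cube([1936, 27, 172]);
translate([0, 76, 194]) cube([27, 1106, 172]);
translate([2061, 76, 194]) cube([27, 1106, 172]);
translate([116, 0, 366]) cube([95, 1258, 19]);
translate([251, 0, 366]) cube([95, 1258, 19]);
translate([386, 0, 366]) cube([95, 1258, 19]);
translate([521, 0, 366]) cube([95, 1258, 19]);
translate([656, 0, 366]) cube([95, 1258, 19]);
translate([791, 0, 366]) cube([95, 1258, 19]);
translate([926, 0, 366]) cube([95, 1258, 19]);
translate([1061, 0, 366]) cube([95, 1258, 19]);
translate([1196, 0, 366]) cube([95, 1258, 19]);
translate([1331, 0, 366]) cube([95, 1258, 19]);
translate([1466, 0, 366]) cube([95, 1258, 19]);
translate([1601, 0, 366]) cube([95, 1258, 19]);
translate([1736, 0, 366]) cube([95, 1258, 19]);
translate([1871, 0, 366]) cube([95, 1258, 19]);


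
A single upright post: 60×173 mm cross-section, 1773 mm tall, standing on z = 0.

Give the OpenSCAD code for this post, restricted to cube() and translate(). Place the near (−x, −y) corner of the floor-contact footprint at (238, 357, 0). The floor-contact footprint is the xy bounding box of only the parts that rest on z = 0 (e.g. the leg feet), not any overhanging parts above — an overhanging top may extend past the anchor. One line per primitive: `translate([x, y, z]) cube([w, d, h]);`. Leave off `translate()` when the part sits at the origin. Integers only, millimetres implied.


translate([238, 357, 0]) cube([60, 173, 1773]);


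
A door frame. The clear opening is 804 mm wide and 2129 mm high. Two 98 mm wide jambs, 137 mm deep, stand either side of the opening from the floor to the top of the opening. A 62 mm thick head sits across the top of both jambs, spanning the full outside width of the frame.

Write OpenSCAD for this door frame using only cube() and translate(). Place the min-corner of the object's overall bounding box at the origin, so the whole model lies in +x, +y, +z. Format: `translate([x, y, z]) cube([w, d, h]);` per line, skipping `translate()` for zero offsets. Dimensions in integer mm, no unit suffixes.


cube([98, 137, 2129]);
translate([902, 0, 0]) cube([98, 137, 2129]);
translate([0, 0, 2129]) cube([1000, 137, 62]);


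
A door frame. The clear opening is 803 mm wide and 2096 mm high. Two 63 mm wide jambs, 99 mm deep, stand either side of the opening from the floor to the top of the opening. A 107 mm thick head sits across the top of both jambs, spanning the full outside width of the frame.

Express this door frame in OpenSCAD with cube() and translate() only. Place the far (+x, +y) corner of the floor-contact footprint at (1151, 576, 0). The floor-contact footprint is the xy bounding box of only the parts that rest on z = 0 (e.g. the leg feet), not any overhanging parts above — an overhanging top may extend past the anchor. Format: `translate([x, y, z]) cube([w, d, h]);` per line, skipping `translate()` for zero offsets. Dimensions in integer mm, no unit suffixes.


translate([222, 477, 0]) cube([63, 99, 2096]);
translate([1088, 477, 0]) cube([63, 99, 2096]);
translate([222, 477, 2096]) cube([929, 99, 107]);


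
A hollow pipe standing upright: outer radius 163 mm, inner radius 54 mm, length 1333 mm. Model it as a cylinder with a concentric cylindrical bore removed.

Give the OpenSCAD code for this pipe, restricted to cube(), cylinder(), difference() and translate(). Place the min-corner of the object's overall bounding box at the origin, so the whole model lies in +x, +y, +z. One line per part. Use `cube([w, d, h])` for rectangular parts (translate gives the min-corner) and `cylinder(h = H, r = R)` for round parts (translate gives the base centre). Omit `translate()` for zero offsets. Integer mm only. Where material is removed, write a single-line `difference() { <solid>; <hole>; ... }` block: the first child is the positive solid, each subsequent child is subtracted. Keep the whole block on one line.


difference() { translate([163, 163, 0]) cylinder(h = 1333, r = 163); translate([163, 163, 0]) cylinder(h = 1333, r = 54); }


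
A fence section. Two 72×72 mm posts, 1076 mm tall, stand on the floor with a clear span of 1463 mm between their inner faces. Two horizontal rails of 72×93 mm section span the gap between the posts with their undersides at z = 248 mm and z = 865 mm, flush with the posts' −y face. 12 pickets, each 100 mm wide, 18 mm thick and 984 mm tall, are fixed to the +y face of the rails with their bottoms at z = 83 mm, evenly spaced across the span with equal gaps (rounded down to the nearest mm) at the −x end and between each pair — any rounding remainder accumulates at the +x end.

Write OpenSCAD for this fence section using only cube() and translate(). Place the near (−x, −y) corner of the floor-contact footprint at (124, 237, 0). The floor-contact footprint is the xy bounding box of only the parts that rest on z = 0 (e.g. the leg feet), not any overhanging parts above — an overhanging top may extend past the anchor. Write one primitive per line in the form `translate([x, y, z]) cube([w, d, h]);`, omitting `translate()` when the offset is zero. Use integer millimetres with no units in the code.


translate([124, 237, 0]) cube([72, 72, 1076]);
translate([1659, 237, 0]) cube([72, 72, 1076]);
translate([196, 237, 248]) cube([1463, 72, 93]);
translate([196, 237, 865]) cube([1463, 72, 93]);
translate([216, 309, 83]) cube([100, 18, 984]);
translate([336, 309, 83]) cube([100, 18, 984]);
translate([456, 309, 83]) cube([100, 18, 984]);
translate([576, 309, 83]) cube([100, 18, 984]);
translate([696, 309, 83]) cube([100, 18, 984]);
translate([816, 309, 83]) cube([100, 18, 984]);
translate([936, 309, 83]) cube([100, 18, 984]);
translate([1056, 309, 83]) cube([100, 18, 984]);
translate([1176, 309, 83]) cube([100, 18, 984]);
translate([1296, 309, 83]) cube([100, 18, 984]);
translate([1416, 309, 83]) cube([100, 18, 984]);
translate([1536, 309, 83]) cube([100, 18, 984]);


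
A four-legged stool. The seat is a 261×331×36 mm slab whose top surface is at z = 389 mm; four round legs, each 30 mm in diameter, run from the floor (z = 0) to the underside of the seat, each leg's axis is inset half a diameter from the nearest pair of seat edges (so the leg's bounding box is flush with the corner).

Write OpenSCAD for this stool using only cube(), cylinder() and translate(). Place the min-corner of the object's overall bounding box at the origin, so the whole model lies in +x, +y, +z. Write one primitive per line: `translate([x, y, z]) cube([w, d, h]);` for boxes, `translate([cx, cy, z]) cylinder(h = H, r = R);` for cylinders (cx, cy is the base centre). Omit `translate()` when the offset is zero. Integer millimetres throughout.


translate([0, 0, 353]) cube([261, 331, 36]);
translate([15, 15, 0]) cylinder(h = 353, r = 15);
translate([246, 15, 0]) cylinder(h = 353, r = 15);
translate([15, 316, 0]) cylinder(h = 353, r = 15);
translate([246, 316, 0]) cylinder(h = 353, r = 15);


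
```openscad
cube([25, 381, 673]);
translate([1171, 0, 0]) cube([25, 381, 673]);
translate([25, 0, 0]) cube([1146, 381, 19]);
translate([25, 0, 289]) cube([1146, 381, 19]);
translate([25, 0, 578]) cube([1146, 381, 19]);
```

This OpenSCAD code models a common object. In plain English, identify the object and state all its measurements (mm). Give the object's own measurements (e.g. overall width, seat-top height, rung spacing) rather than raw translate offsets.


An open bookshelf. Two side panels, each 25 mm thick, 381 mm deep and 673 mm tall, stand 1196 mm apart (outside-to-outside). Between them sit 3 shelves, each 19 mm thick and 381 mm deep, spanning the full gap between the sides. The bottom shelf rests on the floor (its underside at z = 0) and the clear gap between one shelf's top and the next shelf's underside is 270 mm.


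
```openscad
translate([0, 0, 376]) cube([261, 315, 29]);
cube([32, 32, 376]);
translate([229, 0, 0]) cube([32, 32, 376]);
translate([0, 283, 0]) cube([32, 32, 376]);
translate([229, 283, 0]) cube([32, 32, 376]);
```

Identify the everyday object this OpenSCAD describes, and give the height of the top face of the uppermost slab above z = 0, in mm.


A stool. The seat height is 405 mm.

A 261×315×29 slab at z = 376 on four corner posts — a stool. The seat top is 376 + 29 = 405 mm.


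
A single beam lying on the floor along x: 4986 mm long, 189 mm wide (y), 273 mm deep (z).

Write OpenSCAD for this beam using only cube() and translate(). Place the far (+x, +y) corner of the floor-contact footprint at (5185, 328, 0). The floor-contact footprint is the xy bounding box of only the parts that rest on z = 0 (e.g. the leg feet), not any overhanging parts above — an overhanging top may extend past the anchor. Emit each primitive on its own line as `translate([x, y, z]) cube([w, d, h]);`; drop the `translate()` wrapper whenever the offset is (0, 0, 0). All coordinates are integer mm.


translate([199, 139, 0]) cube([4986, 189, 273]);


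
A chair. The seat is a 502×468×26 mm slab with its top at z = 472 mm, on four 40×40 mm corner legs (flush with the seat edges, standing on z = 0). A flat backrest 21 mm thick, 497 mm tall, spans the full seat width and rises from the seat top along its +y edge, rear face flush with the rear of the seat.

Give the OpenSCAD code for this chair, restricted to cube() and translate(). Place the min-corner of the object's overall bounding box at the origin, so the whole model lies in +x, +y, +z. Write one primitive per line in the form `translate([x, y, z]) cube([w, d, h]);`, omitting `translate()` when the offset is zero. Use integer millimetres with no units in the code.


translate([0, 0, 446]) cube([502, 468, 26]);
cube([40, 40, 446]);
translate([462, 0, 0]) cube([40, 40, 446]);
translate([0, 428, 0]) cube([40, 40, 446]);
translate([462, 428, 0]) cube([40, 40, 446]);
translate([0, 447, 472]) cube([502, 21, 497]);


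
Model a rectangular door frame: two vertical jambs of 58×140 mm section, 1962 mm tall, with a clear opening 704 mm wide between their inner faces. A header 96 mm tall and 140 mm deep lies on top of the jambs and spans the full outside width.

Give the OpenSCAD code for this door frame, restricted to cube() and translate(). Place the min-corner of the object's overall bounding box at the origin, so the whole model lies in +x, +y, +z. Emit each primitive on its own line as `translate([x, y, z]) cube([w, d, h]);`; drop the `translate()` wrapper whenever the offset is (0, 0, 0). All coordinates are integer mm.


cube([58, 140, 1962]);
translate([762, 0, 0]) cube([58, 140, 1962]);
translate([0, 0, 1962]) cube([820, 140, 96]);


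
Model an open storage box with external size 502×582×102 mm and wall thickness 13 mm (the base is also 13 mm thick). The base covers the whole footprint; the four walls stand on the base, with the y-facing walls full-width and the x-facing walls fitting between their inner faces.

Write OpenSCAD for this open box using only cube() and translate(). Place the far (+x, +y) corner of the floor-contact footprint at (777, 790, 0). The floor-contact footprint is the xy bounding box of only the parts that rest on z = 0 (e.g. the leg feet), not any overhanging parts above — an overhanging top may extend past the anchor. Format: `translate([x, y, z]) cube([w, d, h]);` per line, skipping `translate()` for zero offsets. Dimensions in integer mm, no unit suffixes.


translate([275, 208, 0]) cube([502, 582, 13]);
translate([275, 208, 13]) cube([502, 13, 89]);
translate([275, 777, 13]) cube([502, 13, 89]);
translate([275, 221, 13]) cube([13, 556, 89]);
translate([764, 221, 13]) cube([13, 556, 89]);


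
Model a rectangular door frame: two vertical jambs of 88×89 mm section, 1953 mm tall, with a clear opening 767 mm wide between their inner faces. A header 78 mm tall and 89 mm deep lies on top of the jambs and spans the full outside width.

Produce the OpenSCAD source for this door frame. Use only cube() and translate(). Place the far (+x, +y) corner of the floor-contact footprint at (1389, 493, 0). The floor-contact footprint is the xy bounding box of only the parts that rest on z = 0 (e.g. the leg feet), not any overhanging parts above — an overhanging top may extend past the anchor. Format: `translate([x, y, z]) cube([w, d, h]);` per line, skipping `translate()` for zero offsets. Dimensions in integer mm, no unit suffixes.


translate([446, 404, 0]) cube([88, 89, 1953]);
translate([1301, 404, 0]) cube([88, 89, 1953]);
translate([446, 404, 1953]) cube([943, 89, 78]);


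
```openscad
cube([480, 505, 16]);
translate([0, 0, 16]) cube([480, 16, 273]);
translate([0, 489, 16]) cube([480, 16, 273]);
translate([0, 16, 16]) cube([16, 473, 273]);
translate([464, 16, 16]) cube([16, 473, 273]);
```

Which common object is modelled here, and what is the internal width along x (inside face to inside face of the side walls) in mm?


An open box. The internal width is 448 mm.

A 480×505 base slab with four walls standing on it — an open box. The base is 480 mm wide and the walls are 16 mm thick, so the internal width is 480 − 2 × 16 = 448 mm.


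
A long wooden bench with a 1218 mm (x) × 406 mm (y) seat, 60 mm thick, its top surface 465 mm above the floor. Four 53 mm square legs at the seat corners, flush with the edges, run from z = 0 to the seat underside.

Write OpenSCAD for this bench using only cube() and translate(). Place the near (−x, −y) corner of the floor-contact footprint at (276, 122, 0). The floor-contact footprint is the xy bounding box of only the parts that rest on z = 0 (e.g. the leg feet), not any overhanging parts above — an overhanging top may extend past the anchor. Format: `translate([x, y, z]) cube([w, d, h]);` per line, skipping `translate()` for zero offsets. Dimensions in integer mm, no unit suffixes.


translate([276, 122, 405]) cube([1218, 406, 60]);
translate([276, 122, 0]) cube([53, 53, 405]);
translate([276, 475, 0]) cube([53, 53, 405]);
translate([1441, 122, 0]) cube([53, 53, 405]);
translate([1441, 475, 0]) cube([53, 53, 405]);


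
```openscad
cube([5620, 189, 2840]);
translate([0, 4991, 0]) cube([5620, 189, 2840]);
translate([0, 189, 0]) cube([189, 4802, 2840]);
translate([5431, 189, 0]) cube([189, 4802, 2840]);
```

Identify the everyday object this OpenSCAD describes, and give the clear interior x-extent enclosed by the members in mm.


A house (or room) frame. The interior width is 5242 mm.

Four 2840 mm walls enclosing a rectangle with no floor or roof — a room or house frame. Outside width is 5620 mm and wall thickness is 189 mm, so the interior width is 5620 − 2 × 189 = 5242 mm.


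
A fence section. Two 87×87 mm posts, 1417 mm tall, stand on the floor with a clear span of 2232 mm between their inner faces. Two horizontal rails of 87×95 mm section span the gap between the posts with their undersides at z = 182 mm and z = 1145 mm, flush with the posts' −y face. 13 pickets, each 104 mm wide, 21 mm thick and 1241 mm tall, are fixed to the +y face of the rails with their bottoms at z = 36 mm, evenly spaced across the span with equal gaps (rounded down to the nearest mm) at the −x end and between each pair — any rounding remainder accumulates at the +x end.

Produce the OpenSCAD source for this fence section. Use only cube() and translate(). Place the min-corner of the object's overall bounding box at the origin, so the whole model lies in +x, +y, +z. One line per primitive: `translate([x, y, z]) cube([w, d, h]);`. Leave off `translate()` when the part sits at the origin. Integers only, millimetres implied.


cube([87, 87, 1417]);
translate([2319, 0, 0]) cube([87, 87, 1417]);
translate([87, 0, 182]) cube([2232, 87, 95]);
translate([87, 0, 1145]) cube([2232, 87, 95]);
translate([149, 87, 36]) cube([104, 21, 1241]);
translate([315, 87, 36]) cube([104, 21, 1241]);
translate([481, 87, 36]) cube([104, 21, 1241]);
translate([647, 87, 36]) cube([104, 21, 1241]);
translate([813, 87, 36]) cube([104, 21, 1241]);
translate([979, 87, 36]) cube([104, 21, 1241]);
translate([1145, 87, 36]) cube([104, 21, 1241]);
translate([1311, 87, 36]) cube([104, 21, 1241]);
translate([1477, 87, 36]) cube([104, 21, 1241]);
translate([1643, 87, 36]) cube([104, 21, 1241]);
translate([1809, 87, 36]) cube([104, 21, 1241]);
translate([1975, 87, 36]) cube([104, 21, 1241]);
translate([2141, 87, 36]) cube([104, 21, 1241]);


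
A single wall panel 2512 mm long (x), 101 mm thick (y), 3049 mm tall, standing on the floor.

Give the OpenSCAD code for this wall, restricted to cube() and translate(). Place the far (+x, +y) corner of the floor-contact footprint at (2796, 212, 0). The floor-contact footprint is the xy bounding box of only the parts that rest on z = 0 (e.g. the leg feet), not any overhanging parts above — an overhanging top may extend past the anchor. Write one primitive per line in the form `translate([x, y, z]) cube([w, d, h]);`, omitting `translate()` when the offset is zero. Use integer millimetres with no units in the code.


translate([284, 111, 0]) cube([2512, 101, 3049]);


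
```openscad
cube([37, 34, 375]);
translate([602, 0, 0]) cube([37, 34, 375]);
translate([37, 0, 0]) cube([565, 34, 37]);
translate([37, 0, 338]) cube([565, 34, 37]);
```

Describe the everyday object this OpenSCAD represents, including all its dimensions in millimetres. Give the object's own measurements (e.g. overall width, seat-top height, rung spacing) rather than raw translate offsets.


A rectangular picture frame lying in the x–z plane (depth along y). The opening is 565 mm wide (x) by 301 mm tall (z), surrounded by a border 37 mm wide on all four sides. The frame is 34 mm deep and is made of two full-height vertical stiles with two horizontal rails fitted between them.


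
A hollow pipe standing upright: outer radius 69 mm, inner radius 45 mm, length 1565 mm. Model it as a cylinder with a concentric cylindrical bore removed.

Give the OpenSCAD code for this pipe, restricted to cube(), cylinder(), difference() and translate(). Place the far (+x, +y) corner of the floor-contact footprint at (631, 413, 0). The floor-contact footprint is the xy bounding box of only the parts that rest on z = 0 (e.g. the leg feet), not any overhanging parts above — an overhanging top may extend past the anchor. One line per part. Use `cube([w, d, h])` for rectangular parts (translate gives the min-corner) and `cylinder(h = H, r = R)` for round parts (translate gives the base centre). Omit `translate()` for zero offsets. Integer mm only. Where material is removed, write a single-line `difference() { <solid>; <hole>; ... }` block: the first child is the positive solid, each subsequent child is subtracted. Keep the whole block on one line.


difference() { translate([562, 344, 0]) cylinder(h = 1565, r = 69); translate([562, 344, 0]) cylinder(h = 1565, r = 45); }


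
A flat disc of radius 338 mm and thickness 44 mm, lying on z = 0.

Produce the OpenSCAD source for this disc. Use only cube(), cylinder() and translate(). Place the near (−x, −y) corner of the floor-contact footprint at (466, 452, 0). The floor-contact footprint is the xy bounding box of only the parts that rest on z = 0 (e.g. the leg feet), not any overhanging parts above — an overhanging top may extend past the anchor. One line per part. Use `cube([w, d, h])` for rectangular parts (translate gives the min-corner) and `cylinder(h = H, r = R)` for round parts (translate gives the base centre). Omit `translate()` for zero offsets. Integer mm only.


translate([804, 790, 0]) cylinder(h = 44, r = 338);


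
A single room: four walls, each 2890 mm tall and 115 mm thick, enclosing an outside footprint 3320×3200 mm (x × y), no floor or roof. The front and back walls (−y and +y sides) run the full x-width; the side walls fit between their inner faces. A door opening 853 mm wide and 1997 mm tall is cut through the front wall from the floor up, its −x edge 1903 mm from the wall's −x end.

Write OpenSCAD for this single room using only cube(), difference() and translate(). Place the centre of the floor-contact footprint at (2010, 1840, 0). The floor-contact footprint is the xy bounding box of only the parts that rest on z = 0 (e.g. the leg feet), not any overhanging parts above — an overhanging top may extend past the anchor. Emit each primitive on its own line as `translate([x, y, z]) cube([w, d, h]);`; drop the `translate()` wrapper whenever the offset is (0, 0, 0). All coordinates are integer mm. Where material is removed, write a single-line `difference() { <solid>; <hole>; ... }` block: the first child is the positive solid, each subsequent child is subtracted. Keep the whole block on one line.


difference() { translate([350, 240, 0]) cube([3320, 115, 2890]); translate([2253, 240, 0]) cube([853, 115, 1997]); }
translate([350, 3325, 0]) cube([3320, 115, 2890]);
translate([350, 355, 0]) cube([115, 2970, 2890]);
translate([3555, 355, 0]) cube([115, 2970, 2890]);


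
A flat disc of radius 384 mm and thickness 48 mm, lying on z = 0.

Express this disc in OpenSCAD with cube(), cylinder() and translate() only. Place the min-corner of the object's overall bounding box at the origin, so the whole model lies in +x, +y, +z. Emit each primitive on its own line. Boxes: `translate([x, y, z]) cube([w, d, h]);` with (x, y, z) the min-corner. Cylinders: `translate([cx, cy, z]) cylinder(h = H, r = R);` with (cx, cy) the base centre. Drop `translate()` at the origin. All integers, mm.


translate([384, 384, 0]) cylinder(h = 48, r = 384);


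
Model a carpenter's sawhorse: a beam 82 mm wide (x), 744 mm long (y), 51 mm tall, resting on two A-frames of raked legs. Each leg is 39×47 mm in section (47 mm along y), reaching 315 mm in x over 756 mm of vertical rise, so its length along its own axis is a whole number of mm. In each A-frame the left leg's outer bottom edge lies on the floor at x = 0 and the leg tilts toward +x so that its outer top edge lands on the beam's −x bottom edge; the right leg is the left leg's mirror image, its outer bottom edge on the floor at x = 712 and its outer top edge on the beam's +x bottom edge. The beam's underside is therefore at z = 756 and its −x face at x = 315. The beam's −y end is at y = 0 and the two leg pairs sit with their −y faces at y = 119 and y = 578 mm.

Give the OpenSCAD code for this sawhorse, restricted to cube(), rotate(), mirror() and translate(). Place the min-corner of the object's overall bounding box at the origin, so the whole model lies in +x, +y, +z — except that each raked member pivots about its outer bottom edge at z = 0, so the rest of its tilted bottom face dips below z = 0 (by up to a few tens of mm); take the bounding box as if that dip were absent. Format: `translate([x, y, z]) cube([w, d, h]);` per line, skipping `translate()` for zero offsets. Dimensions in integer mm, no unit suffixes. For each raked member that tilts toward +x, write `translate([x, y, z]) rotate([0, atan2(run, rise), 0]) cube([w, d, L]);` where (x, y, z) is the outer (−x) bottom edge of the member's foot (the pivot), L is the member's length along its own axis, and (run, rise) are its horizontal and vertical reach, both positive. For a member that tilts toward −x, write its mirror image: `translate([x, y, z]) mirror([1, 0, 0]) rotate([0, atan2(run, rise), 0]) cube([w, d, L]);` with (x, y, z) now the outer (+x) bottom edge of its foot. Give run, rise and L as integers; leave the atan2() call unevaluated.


translate([315, 0, 756]) cube([82, 744, 51]);
translate([0, 119, 0]) rotate([0, atan2(315, 756), 0]) cube([39, 47, 819]);
translate([712, 119, 0]) mirror([1, 0, 0]) rotate([0, atan2(315, 756), 0]) cube([39, 47, 819]);
translate([0, 578, 0]) rotate([0, atan2(315, 756), 0]) cube([39, 47, 819]);
translate([712, 578, 0]) mirror([1, 0, 0]) rotate([0, atan2(315, 756), 0]) cube([39, 47, 819]);
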